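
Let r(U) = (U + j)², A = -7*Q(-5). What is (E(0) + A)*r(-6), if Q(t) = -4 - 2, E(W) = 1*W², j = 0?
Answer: 1512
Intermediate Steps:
E(W) = W²
Q(t) = -6
A = 42 (A = -7*(-6) = 42)
r(U) = U² (r(U) = (U + 0)² = U²)
(E(0) + A)*r(-6) = (0² + 42)*(-6)² = (0 + 42)*36 = 42*36 = 1512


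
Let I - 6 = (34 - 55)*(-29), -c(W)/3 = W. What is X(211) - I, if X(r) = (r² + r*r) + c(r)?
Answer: 87794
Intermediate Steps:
c(W) = -3*W
I = 615 (I = 6 + (34 - 55)*(-29) = 6 - 21*(-29) = 6 + 609 = 615)
X(r) = -3*r + 2*r² (X(r) = (r² + r*r) - 3*r = (r² + r²) - 3*r = 2*r² - 3*r = -3*r + 2*r²)
X(211) - I = 211*(-3 + 2*211) - 1*615 = 211*(-3 + 422) - 615 = 211*419 - 615 = 88409 - 615 = 87794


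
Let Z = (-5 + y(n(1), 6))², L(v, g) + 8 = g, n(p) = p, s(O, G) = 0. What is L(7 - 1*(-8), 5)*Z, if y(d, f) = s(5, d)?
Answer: -75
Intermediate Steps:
L(v, g) = -8 + g
y(d, f) = 0
Z = 25 (Z = (-5 + 0)² = (-5)² = 25)
L(7 - 1*(-8), 5)*Z = (-8 + 5)*25 = -3*25 = -75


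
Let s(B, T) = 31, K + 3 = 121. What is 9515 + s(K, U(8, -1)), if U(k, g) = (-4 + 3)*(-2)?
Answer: 9546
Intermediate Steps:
U(k, g) = 2 (U(k, g) = -1*(-2) = 2)
K = 118 (K = -3 + 121 = 118)
9515 + s(K, U(8, -1)) = 9515 + 31 = 9546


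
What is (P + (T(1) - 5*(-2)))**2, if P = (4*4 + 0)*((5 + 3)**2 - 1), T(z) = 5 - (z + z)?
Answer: 1042441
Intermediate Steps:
T(z) = 5 - 2*z
P = 1008 (P = (16 + 0)*(8**2 - 1) = 16*(64 - 1) = 16*63 = 1008)
(P + (T(1) - 5*(-2)))**2 = (1008 + ((5 - 2*1) - 5*(-2)))**2 = (1008 + ((5 - 2) + 10))**2 = (1008 + (3 + 10))**2 = (1008 + 13)**2 = 1021**2 = 1042441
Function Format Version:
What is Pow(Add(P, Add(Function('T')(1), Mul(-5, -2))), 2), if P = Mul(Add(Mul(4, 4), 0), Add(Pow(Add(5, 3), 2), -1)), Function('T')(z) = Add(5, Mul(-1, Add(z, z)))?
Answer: 1042441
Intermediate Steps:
Function('T')(z) = Add(5, Mul(-2, z)) (Function('T')(z) = Add(5, Mul(-1, Mul(2, z))) = Add(5, Mul(-2, z)))
P = 1008 (P = Mul(Add(16, 0), Add(Pow(8, 2), -1)) = Mul(16, Add(64, -1)) = Mul(16, 63) = 1008)
Pow(Add(P, Add(Function('T')(1), Mul(-5, -2))), 2) = Pow(Add(1008, Add(Add(5, Mul(-2, 1)), Mul(-5, -2))), 2) = Pow(Add(1008, Add(Add(5, -2), 10)), 2) = Pow(Add(1008, Add(3, 10)), 2) = Pow(Add(1008, 13), 2) = Pow(1021, 2) = 1042441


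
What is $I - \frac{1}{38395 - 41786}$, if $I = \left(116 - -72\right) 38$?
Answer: $\frac{24225305}{3391} \approx 7144.0$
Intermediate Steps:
$I = 7144$ ($I = \left(116 + 72\right) 38 = 188 \cdot 38 = 7144$)
$I - \frac{1}{38395 - 41786} = 7144 - \frac{1}{38395 - 41786} = 7144 - \frac{1}{-3391} = 7144 - - \frac{1}{3391} = 7144 + \frac{1}{3391} = \frac{24225305}{3391}$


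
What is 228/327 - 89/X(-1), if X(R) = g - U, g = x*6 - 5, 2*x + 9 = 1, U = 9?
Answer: 12589/4142 ≈ 3.0394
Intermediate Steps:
x = -4 (x = -9/2 + (1/2)*1 = -9/2 + 1/2 = -4)
g = -29 (g = -4*6 - 5 = -24 - 5 = -29)
X(R) = -38 (X(R) = -29 - 1*9 = -29 - 9 = -38)
228/327 - 89/X(-1) = 228/327 - 89/(-38) = 228*(1/327) - 89*(-1/38) = 76/109 + 89/38 = 12589/4142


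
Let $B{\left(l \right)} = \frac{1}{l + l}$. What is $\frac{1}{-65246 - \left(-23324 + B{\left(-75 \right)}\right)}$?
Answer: $- \frac{150}{6288299} \approx -2.3854 \cdot 10^{-5}$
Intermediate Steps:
$B{\left(l \right)} = \frac{1}{2 l}$
$\frac{1}{-65246 - \left(-23324 + B{\left(-75 \right)}\right)} = \frac{1}{-65246 + \left(23324 - \frac{1}{2 \left(-75\right)}\right)} = \frac{1}{-65246 + \left(23324 - \frac{1}{2} \left(- \frac{1}{75}\right)\right)} = \frac{1}{-65246 + \left(23324 - - \frac{1}{150}\right)} = \frac{1}{-65246 + \left(23324 + \frac{1}{150}\right)} = \frac{1}{-65246 + \frac{3498601}{150}} = \frac{1}{- \frac{6288299}{150}} = - \frac{150}{6288299}$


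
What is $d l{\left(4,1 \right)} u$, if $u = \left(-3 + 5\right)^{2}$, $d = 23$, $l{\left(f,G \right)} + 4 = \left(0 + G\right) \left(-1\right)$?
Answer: $-460$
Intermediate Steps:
$l{\left(f,G \right)} = -4 - G$ ($l{\left(f,G \right)} = -4 + \left(0 + G\right) \left(-1\right) = -4 + G \left(-1\right) = -4 - G$)
$u = 4$ ($u = 2^{2} = 4$)
$d l{\left(4,1 \right)} u = 23 \left(-4 - 1\right) 4 = 23 \left(-5\right) 4 = \left(-115\right) 4 = -460$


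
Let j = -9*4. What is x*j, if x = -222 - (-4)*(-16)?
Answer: 10296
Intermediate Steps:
j = -36
x = -286 (x = -222 - 1*64 = -222 - 64 = -286)
x*j = -286*(-36) = 10296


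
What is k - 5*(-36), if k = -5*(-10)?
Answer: 230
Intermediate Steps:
k = 50
k - 5*(-36) = 50 - 5*(-36) = 50 + 180 = 230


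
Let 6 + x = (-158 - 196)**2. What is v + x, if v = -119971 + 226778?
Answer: 232117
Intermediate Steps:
x = 125310 (x = -6 + (-158 - 196)**2 = -6 + (-354)**2 = -6 + 125316 = 125310)
v = 106807
v + x = 106807 + 125310 = 232117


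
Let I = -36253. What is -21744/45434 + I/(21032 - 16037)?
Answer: -877865041/113471415 ≈ -7.7364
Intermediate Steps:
-21744/45434 + I/(21032 - 16037) = -21744/45434 - 36253/(21032 - 16037) = -21744*1/45434 - 36253/4995 = -10872/22717 - 36253*1/4995 = -10872/22717 - 36253/4995 = -877865041/113471415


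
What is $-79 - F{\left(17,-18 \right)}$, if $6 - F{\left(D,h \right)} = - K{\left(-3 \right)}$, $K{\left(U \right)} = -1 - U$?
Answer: $-87$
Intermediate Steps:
$F{\left(D,h \right)} = 8$ ($F{\left(D,h \right)} = 6 - - (-1 - -3) = 6 - - (-1 + 3) = 6 - \left(-1\right) 2 = 6 - -2 = 6 + 2 = 8$)
$-79 - F{\left(17,-18 \right)} = -79 - 8 = -87$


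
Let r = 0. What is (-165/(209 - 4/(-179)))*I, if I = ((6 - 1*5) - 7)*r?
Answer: 0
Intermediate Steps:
I = 0 (I = ((6 - 1*5) - 7)*0 = ((6 - 5) - 7)*0 = (1 - 7)*0 = -6*0 = 0)
(-165/(209 - 4/(-179)))*I = (-165/(209 - 4/(-179)))*0 = (-165/(209 - 4*(-1/179)))*0 = (-165/(209 + 4/179))*0 = (-165/(37415/179))*0 = ((179/37415)*(-165))*0 = -5907/7483*0 = 0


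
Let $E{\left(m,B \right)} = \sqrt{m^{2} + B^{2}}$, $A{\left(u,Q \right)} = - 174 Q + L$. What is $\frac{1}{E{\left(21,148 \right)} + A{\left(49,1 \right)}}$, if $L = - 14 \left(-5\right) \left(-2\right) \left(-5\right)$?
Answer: $\frac{526}{254331} - \frac{\sqrt{22345}}{254331} \approx 0.0014804$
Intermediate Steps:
$L = 700$ ($L = - 14 \cdot 10 \left(-5\right) = \left(-14\right) \left(-50\right) = 700$)
$A{\left(u,Q \right)} = 700 - 174 Q$ ($A{\left(u,Q \right)} = - 174 Q + 700 = 700 - 174 Q$)
$E{\left(m,B \right)} = \sqrt{B^{2} + m^{2}}$
$\frac{1}{E{\left(21,148 \right)} + A{\left(49,1 \right)}} = \frac{1}{\sqrt{148^{2} + 21^{2}} + \left(700 - 174\right)} = \frac{1}{\sqrt{21904 + 441} + \left(700 - 174\right)} = \frac{1}{\sqrt{22345} + 526} = \frac{1}{526 + \sqrt{22345}}$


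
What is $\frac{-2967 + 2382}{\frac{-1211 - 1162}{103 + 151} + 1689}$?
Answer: $- \frac{49530}{142211} \approx -0.34829$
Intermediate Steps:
$\frac{-2967 + 2382}{\frac{-1211 - 1162}{103 + 151} + 1689} = - \frac{585}{- \frac{2373}{254} + 1689} = - \frac{585}{\frac{426633}{254}} = \left(-585\right) \frac{254}{426633} = - \frac{49530}{142211}$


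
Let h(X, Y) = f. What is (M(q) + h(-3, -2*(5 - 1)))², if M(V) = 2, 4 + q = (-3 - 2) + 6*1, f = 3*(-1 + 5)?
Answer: 196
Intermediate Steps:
f = 12 (f = 3*4 = 12)
q = -3 (q = -4 + ((-3 - 2) + 6*1) = -4 + (-5 + 6) = -4 + 1 = -3)
h(X, Y) = 12
(M(q) + h(-3, -2*(5 - 1)))² = (2 + 12)² = 14² = 196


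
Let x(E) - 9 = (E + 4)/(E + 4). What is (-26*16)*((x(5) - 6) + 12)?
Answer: -6656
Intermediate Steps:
x(E) = 10 (x(E) = 9 + (E + 4)/(E + 4) = 9 + (4 + E)/(4 + E) = 9 + 1 = 10)
(-26*16)*((x(5) - 6) + 12) = (-26*16)*((10 - 6) + 12) = -416*(4 + 12) = -416*16 = -6656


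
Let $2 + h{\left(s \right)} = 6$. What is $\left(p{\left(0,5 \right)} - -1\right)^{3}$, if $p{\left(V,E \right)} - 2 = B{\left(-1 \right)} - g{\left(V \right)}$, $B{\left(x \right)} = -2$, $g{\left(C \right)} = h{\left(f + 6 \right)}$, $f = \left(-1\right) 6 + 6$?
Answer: $-27$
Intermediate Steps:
$f = 0$ ($f = -6 + 6 = 0$)
$h{\left(s \right)} = 4$ ($h{\left(s \right)} = -2 + 6 = 4$)
$g{\left(C \right)} = 4$
$p{\left(V,E \right)} = -4$ ($p{\left(V,E \right)} = 2 - 6 = -4$)
$\left(p{\left(0,5 \right)} - -1\right)^{3} = \left(-4 - -1\right)^{3} = \left(-4 + 1\right)^{3} = \left(-3\right)^{3} = -27$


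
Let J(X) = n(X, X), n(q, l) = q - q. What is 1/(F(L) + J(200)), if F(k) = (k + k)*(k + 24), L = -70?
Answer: 1/6440 ≈ 0.00015528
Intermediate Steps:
n(q, l) = 0
J(X) = 0
F(k) = 2*k*(24 + k) (F(k) = (2*k)*(24 + k) = 2*k*(24 + k))
1/(F(L) + J(200)) = 1/(2*(-70)*(24 - 70) + 0) = 1/(2*(-70)*(-46) + 0) = 1/(6440 + 0) = 1/6440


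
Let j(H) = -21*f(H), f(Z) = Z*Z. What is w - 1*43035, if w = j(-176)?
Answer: -693531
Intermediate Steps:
f(Z) = Z²
j(H) = -21*H²
w = -650496 (w = -21*(-176)² = -21*30976 = -650496)
w - 1*43035 = -650496 - 1*43035 = -650496 - 43035 = -693531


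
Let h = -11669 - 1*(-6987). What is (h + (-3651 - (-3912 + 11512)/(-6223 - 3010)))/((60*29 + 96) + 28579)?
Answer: -76930989/280821695 ≈ -0.27395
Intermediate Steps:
h = -4682 (h = -11669 + 6987 = -4682)
(h + (-3651 - (-3912 + 11512)/(-6223 - 3010)))/((60*29 + 96) + 28579) = (-4682 + (-3651 - (-3912 + 11512)/(-6223 - 3010)))/((60*29 + 96) + 28579) = (-4682 + (-3651 - 7600/(-9233)))/((1740 + 96) + 28579) = (-4682 + (-3651 - 7600*(-1)/9233))/(1836 + 28579) = (-4682 + (-3651 - 1*(-7600/9233)))/30415 = (-4682 + (-3651 + 7600/9233))*(1/30415) = (-4682 - 33702083/9233)*(1/30415) = -76930989/9233*1/30415 = -76930989/280821695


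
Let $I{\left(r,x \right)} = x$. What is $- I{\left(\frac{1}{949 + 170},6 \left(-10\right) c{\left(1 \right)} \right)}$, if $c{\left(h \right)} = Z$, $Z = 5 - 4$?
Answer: $60$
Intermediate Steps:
$Z = 1$ ($Z = 5 - 4 = 1$)
$c{\left(h \right)} = 1$
$- I{\left(\frac{1}{949 + 170},6 \left(-10\right) c{\left(1 \right)} \right)} = - 6 \left(-10\right) 1 = - \left(-60\right) 1 = \left(-1\right) \left(-60\right) = 60$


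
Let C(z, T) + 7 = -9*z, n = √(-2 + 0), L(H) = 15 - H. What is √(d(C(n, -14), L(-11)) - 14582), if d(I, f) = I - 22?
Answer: √(-14611 - 9*I*√2) ≈ 0.0527 - 120.88*I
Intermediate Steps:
n = I*√2 (n = √(-2) = I*√2 ≈ 1.4142*I)
C(z, T) = -7 - 9*z
d(I, f) = -22 + I
√(d(C(n, -14), L(-11)) - 14582) = √((-22 + (-7 - 9*I*√2)) - 14582) = √((-29 - 9*I*√2) - 14582) = √(-14611 - 9*I*√2)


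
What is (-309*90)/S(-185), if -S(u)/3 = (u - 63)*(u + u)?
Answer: 927/9176 ≈ 0.10102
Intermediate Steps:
S(u) = -6*u*(-63 + u) (S(u) = -3*(u - 63)*(u + u) = -3*(-63 + u)*2*u = -6*u*(-63 + u))
(-309*90)/S(-185) = (-309*90)/((6*(-185)*(63 - 1*(-185)))) = -27810*(-1/(1110*(63 + 185))) = -27810/(6*(-185)*248) = -27810/(-275280) = -27810*(-1/275280) = 927/9176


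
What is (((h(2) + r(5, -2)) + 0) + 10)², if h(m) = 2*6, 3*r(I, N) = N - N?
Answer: 484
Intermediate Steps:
r(I, N) = 0 (r(I, N) = (N - N)/3 = (⅓)*0 = 0)
h(m) = 12
(((h(2) + r(5, -2)) + 0) + 10)² = (((12 + 0) + 0) + 10)² = ((12 + 0) + 10)² = (12 + 10)² = 22² = 484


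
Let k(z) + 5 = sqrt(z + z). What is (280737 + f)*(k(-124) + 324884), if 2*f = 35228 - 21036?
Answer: 93510897207 + 575666*I*sqrt(62) ≈ 9.3511e+10 + 4.5328e+6*I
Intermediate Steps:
k(z) = -5 + sqrt(2)*sqrt(z) (k(z) = -5 + sqrt(z + z) = -5 + sqrt(2*z) = -5 + sqrt(2)*sqrt(z))
f = 7096 (f = (35228 - 21036)/2 = (1/2)*14192 = 7096)
(280737 + f)*(k(-124) + 324884) = (280737 + 7096)*((-5 + sqrt(2)*sqrt(-124)) + 324884) = 287833*((-5 + sqrt(2)*(2*I*sqrt(31))) + 324884) = 287833*((-5 + 2*I*sqrt(62)) + 324884) = 287833*(324879 + 2*I*sqrt(62)) = 93510897207 + 575666*I*sqrt(62)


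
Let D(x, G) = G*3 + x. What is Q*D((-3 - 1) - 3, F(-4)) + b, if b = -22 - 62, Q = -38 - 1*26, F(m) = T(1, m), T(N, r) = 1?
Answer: 172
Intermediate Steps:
F(m) = 1
D(x, G) = x + 3*G (D(x, G) = 3*G + x = x + 3*G)
Q = -64 (Q = -38 - 26 = -64)
b = -84
Q*D((-3 - 1) - 3, F(-4)) + b = -64*(((-3 - 1) - 3) + 3*1) - 84 = -64*((-4 - 3) + 3) - 84 = -64*(-7 + 3) - 84 = -64*(-4) - 84 = 256 - 84 = 172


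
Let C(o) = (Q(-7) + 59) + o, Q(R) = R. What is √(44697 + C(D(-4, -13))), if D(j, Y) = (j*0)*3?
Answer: √44749 ≈ 211.54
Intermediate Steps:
D(j, Y) = 0 (D(j, Y) = 0*3 = 0)
C(o) = 52 + o (C(o) = (-7 + 59) + o = 52 + o)
√(44697 + C(D(-4, -13))) = √(44697 + (52 + 0)) = √(44697 + 52) = √44749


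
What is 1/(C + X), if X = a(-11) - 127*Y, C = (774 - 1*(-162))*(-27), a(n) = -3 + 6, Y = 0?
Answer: -1/25269 ≈ -3.9574e-5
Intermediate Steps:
a(n) = 3
C = -25272 (C = (774 + 162)*(-27) = 936*(-27) = -25272)
X = 3 (X = 3 - 127*0 = 3 + 0 = 3)
1/(C + X) = 1/(-25272 + 3) = 1/(-25269) = -1/25269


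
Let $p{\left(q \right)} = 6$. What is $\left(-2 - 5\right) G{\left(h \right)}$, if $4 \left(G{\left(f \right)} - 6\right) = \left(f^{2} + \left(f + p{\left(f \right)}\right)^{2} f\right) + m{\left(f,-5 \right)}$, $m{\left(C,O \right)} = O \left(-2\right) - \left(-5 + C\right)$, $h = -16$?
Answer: $\frac{9023}{4} \approx 2255.8$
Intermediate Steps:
$m{\left(C,O \right)} = 5 - C - 2 O$ ($m{\left(C,O \right)} = - 2 O - \left(-5 + C\right) = 5 - C - 2 O$)
$G{\left(f \right)} = \frac{39}{4} - \frac{f}{4} + \frac{f^{2}}{4} + \frac{f \left(6 + f\right)^{2}}{4}$ ($G{\left(f \right)} = 6 + \frac{\left(f^{2} + \left(f + 6\right)^{2} f\right) - \left(-15 + f\right)}{4} = 6 + \frac{\left(f^{2} + \left(6 + f\right)^{2} f\right) + \left(5 - f + 10\right)}{4} = 6 + \frac{\left(f^{2} + f \left(6 + f\right)^{2}\right) - \left(-15 + f\right)}{4} = 6 + \frac{15 + f^{2} - f + f \left(6 + f\right)^{2}}{4} = 6 + \left(\frac{15}{4} - \frac{f}{4} + \frac{f^{2}}{4} + \frac{f \left(6 + f\right)^{2}}{4}\right) = \frac{39}{4} - \frac{f}{4} + \frac{f^{2}}{4} + \frac{f \left(6 + f\right)^{2}}{4}$)
$\left(-2 - 5\right) G{\left(h \right)} = \left(-2 - 5\right) \left(\frac{39}{4} - -4 + \frac{\left(-16\right)^{2}}{4} + \frac{1}{4} \left(-16\right) \left(6 - 16\right)^{2}\right) = - 7 \left(\frac{39}{4} + 4 + \frac{1}{4} \cdot 256 + \frac{1}{4} \left(-16\right) \left(-10\right)^{2}\right) = - 7 \left(\frac{39}{4} + 4 + 64 + \frac{1}{4} \left(-16\right) 100\right) = - 7 \left(\frac{39}{4} + 4 + 64 - 400\right) = \left(-7\right) \left(- \frac{1289}{4}\right) = \frac{9023}{4}$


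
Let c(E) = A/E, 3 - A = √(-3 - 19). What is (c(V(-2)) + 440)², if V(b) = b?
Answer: (877 + I*√22)²/4 ≈ 1.9228e+5 + 2056.7*I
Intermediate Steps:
A = 3 - I*√22 (A = 3 - √(-3 - 19) = 3 - √(-22) = 3 - I*√22 ≈ 3.0 - 4.6904*I)
c(E) = (3 - I*√22)/E
(c(V(-2)) + 440)² = ((3 - I*√22)/(-2) + 440)² = (-(3 - I*√22)/2 + 440)² = ((-3/2 + I*√22/2) + 440)² = (877/2 + I*√22/2)²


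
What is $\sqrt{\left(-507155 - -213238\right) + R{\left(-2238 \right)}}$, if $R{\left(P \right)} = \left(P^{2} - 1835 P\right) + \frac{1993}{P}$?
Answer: $\frac{\sqrt{44183533213974}}{2238} \approx 2970.1$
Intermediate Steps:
$R{\left(P \right)} = P^{2} - 1835 P + \frac{1993}{P}$
$\sqrt{\left(-507155 - -213238\right) + R{\left(-2238 \right)}} = \sqrt{\left(-507155 - -213238\right) + \frac{1993 + \left(-2238\right)^{2} \left(-1835 - 2238\right)}{-2238}} = \sqrt{\left(-507155 + 213238\right) - \frac{1993 + 5008644 \left(-4073\right)}{2238}} = \sqrt{-293917 - \frac{1993 - 20400207012}{2238}} = \sqrt{-293917 - - \frac{20400205019}{2238}} = \sqrt{-293917 + \frac{20400205019}{2238}} = \sqrt{\frac{19742418773}{2238}} = \frac{\sqrt{44183533213974}}{2238}$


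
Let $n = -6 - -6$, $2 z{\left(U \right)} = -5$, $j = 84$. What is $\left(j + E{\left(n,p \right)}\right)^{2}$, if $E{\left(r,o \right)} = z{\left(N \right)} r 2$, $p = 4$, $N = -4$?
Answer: $7056$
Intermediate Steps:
$z{\left(U \right)} = - \frac{5}{2}$ ($z{\left(U \right)} = \frac{1}{2} \left(-5\right) = - \frac{5}{2}$)
$n = 0$ ($n = -6 + 6 = 0$)
$E{\left(r,o \right)} = - 5 r$ ($E{\left(r,o \right)} = - \frac{5 r}{2} \cdot 2 = - 5 r$)
$\left(j + E{\left(n,p \right)}\right)^{2} = \left(84 - 0\right)^{2} = \left(84 + 0\right)^{2} = 84^{2} = 7056$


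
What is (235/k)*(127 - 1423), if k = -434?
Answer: 152280/217 ≈ 701.75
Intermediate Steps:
(235/k)*(127 - 1423) = (235/(-434))*(127 - 1423) = (235*(-1/434))*(-1296) = -235/434*(-1296) = 152280/217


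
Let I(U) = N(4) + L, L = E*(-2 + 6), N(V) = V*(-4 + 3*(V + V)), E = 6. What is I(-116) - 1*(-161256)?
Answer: 161360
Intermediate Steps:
N(V) = V*(-4 + 6*V) (N(V) = V*(-4 + 3*(2*V)) = V*(-4 + 6*V))
L = 24 (L = 6*(-2 + 6) = 6*4 = 24)
I(U) = 104 (I(U) = 2*4*(-2 + 3*4) + 24 = 2*4*(-2 + 12) + 24 = 2*4*10 + 24 = 80 + 24 = 104)
I(-116) - 1*(-161256) = 104 - 1*(-161256) = 104 + 161256 = 161360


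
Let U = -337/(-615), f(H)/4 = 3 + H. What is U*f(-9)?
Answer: -2696/205 ≈ -13.151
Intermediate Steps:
f(H) = 12 + 4*H (f(H) = 4*(3 + H) = 12 + 4*H)
U = 337/615 (U = -337*(-1/615) = 337/615 ≈ 0.54797)
U*f(-9) = 337*(12 + 4*(-9))/615 = 337*(12 - 36)/615 = (337/615)*(-24) = -2696/205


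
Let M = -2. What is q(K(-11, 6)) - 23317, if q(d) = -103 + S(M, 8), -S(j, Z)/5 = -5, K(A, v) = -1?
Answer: -23395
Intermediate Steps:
S(j, Z) = 25 (S(j, Z) = -5*(-5) = 25)
q(d) = -78 (q(d) = -103 + 25 = -78)
q(K(-11, 6)) - 23317 = -78 - 23317 = -23395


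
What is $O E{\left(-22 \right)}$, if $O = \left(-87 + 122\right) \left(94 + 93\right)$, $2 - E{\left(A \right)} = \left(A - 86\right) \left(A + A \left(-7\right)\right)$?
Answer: $93318610$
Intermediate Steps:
$E{\left(A \right)} = 2 + 6 A \left(-86 + A\right)$ ($E{\left(A \right)} = 2 - \left(A - 86\right) \left(A + A \left(-7\right)\right) = 2 - \left(-86 + A\right) \left(A - 7 A\right) = 2 - \left(-86 + A\right) \left(- 6 A\right) = 2 - - 6 A \left(-86 + A\right) = 2 + 6 A \left(-86 + A\right)$)
$O = 6545$ ($O = 35 \cdot 187 = 6545$)
$O E{\left(-22 \right)} = 6545 \left(2 - -11352 + 6 \left(-22\right)^{2}\right) = 6545 \left(2 + 11352 + 6 \cdot 484\right) = 6545 \left(2 + 11352 + 2904\right) = 6545 \cdot 14258 = 93318610$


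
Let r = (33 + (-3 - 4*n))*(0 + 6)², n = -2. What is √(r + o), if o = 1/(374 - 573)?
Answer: √54173969/199 ≈ 36.986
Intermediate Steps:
o = -1/199 (o = 1/(-199) = -1/199 ≈ -0.0050251)
r = 1368 (r = (33 + (-3 - 4*(-2)))*(0 + 6)² = (33 + (-3 + 8))*6² = (33 + 5)*36 = 38*36 = 1368)
√(r + o) = √(1368 - 1/199) = √(272231/199) = √54173969/199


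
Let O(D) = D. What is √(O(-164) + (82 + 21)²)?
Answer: √10445 ≈ 102.20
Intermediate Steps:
√(O(-164) + (82 + 21)²) = √(-164 + (82 + 21)²) = √(-164 + 103²) = √(-164 + 10609) = √10445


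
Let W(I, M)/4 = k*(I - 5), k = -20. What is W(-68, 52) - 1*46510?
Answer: -40670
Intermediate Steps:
W(I, M) = 400 - 80*I (W(I, M) = 4*(-20*(I - 5)) = 4*(-20*(-5 + I)) = 4*(100 - 20*I) = 400 - 80*I)
W(-68, 52) - 1*46510 = (400 - 80*(-68)) - 1*46510 = (400 + 5440) - 46510 = 5840 - 46510 = -40670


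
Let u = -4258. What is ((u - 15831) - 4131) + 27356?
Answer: 3136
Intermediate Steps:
((u - 15831) - 4131) + 27356 = ((-4258 - 15831) - 4131) + 27356 = (-20089 - 4131) + 27356 = -24220 + 27356 = 3136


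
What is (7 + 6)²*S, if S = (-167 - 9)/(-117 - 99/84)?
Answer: 832832/3309 ≈ 251.69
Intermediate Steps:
S = 4928/3309 (S = -176/(-117 - 99*1/84) = -176/(-117 - 33/28) = -176/(-3309/28) = -176*(-28/3309) = 4928/3309 ≈ 1.4893)
(7 + 6)²*S = (7 + 6)²*(4928/3309) = 13²*(4928/3309) = 169*(4928/3309) = 832832/3309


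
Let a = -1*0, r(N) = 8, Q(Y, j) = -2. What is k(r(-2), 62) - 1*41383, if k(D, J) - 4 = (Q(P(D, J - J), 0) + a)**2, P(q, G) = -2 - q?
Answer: -41375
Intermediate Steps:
a = 0
k(D, J) = 8 (k(D, J) = 4 + (-2 + 0)**2 = 4 + (-2)**2 = 4 + 4 = 8)
k(r(-2), 62) - 1*41383 = 8 - 1*41383 = 8 - 41383 = -41375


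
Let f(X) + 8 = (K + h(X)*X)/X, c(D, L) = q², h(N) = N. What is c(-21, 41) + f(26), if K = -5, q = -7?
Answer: 1737/26 ≈ 66.808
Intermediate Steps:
c(D, L) = 49 (c(D, L) = (-7)² = 49)
f(X) = -8 + (-5 + X²)/X (f(X) = -8 + (-5 + X*X)/X = -8 + (-5 + X²)/X)
c(-21, 41) + f(26) = 49 + (-8 + 26 - 5/26) = 49 + 463/26 = 1737/26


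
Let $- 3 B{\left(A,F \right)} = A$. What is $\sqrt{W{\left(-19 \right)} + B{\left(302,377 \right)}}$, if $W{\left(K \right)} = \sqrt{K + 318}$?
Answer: $\frac{\sqrt{-906 + 9 \sqrt{299}}}{3} \approx 9.131 i$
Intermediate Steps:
$W{\left(K \right)} = \sqrt{318 + K}$
$B{\left(A,F \right)} = - \frac{A}{3}$
$\sqrt{W{\left(-19 \right)} + B{\left(302,377 \right)}} = \sqrt{\sqrt{318 - 19} - \frac{302}{3}} = \sqrt{\sqrt{299} - \frac{302}{3}} = \sqrt{- \frac{302}{3} + \sqrt{299}}$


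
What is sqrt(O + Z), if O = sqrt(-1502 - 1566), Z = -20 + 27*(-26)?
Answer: sqrt(-722 + 2*I*sqrt(767)) ≈ 1.0299 + 26.89*I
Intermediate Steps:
Z = -722 (Z = -20 - 702 = -722)
O = 2*I*sqrt(767) (O = sqrt(-3068) = 2*I*sqrt(767) ≈ 55.39*I)
sqrt(O + Z) = sqrt(2*I*sqrt(767) - 722) = sqrt(-722 + 2*I*sqrt(767))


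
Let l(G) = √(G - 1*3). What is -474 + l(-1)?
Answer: -474 + 2*I ≈ -474.0 + 2.0*I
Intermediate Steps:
l(G) = √(-3 + G) (l(G) = √(G - 3) = √(-3 + G))
-474 + l(-1) = -474 + √(-3 - 1) = -474 + √(-4) = -474 + 2*I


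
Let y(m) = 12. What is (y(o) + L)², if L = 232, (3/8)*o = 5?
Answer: 59536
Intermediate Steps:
o = 40/3 (o = (8/3)*5 = 40/3 ≈ 13.333)
(y(o) + L)² = (12 + 232)² = 244² = 59536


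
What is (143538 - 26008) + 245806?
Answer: 363336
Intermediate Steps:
(143538 - 26008) + 245806 = 117530 + 245806 = 363336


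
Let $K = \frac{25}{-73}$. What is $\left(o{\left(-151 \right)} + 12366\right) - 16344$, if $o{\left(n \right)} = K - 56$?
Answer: $- \frac{294507}{73} \approx -4034.3$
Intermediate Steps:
$K = - \frac{25}{73}$ ($K = 25 \left(- \frac{1}{73}\right) = - \frac{25}{73} \approx -0.34247$)
$o{\left(n \right)} = - \frac{4113}{73}$ ($o{\left(n \right)} = - \frac{25}{73} - 56 = - \frac{4113}{73}$)
$\left(o{\left(-151 \right)} + 12366\right) - 16344 = \left(- \frac{4113}{73} + 12366\right) - 16344 = \frac{898605}{73} - 16344 = - \frac{294507}{73}$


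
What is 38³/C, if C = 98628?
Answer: 13718/24657 ≈ 0.55635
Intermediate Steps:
38³/C = 38³/98628 = 54872*(1/98628) = 13718/24657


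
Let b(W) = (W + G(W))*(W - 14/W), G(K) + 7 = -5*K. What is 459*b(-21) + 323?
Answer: -718318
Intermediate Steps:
G(K) = -7 - 5*K
b(W) = (-7 - 4*W)*(W - 14/W) (b(W) = (W + (-7 - 5*W))*(W - 14/W) = (-7 - 4*W)*(W - 14/W))
459*b(-21) + 323 = 459*(56 - 7*(-21) - 4*(-21)² + 98/(-21)) + 323 = 459*(56 + 147 - 4*441 + 98*(-1/21)) + 323 = 459*(56 + 147 - 1764 - 14/3) + 323 = 459*(-4697/3) + 323 = -718641 + 323 = -718318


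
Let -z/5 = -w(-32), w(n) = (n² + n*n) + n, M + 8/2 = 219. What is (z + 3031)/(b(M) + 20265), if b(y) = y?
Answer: 13111/20480 ≈ 0.64019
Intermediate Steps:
M = 215 (M = -4 + 219 = 215)
w(n) = n + 2*n² (w(n) = (n² + n²) + n = 2*n² + n = n + 2*n²)
z = 10080 (z = -(-5)*(-32*(1 + 2*(-32))) = -(-5)*(-32*(1 - 64)) = -(-5)*(-32*(-63)) = -(-5)*2016 = -5*(-2016) = 10080)
(z + 3031)/(b(M) + 20265) = (10080 + 3031)/(215 + 20265) = 13111/20480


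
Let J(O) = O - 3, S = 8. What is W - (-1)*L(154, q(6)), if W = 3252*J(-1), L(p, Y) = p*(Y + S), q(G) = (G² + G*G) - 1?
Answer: -842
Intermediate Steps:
J(O) = -3 + O
q(G) = -1 + 2*G² (q(G) = (G² + G²) - 1 = 2*G² - 1 = -1 + 2*G²)
L(p, Y) = p*(8 + Y) (L(p, Y) = p*(Y + 8) = p*(8 + Y))
W = -13008 (W = 3252*(-3 - 1) = 3252*(-4) = -13008)
W - (-1)*L(154, q(6)) = -13008 - (-1)*154*(8 + (-1 + 2*6²)) = -13008 - (-1)*154*(8 + (-1 + 2*36)) = -13008 - (-1)*154*(8 + (-1 + 72)) = -13008 - (-1)*154*(8 + 71) = -13008 - (-1)*154*79 = -13008 - (-1)*12166 = -13008 - 1*(-12166) = -13008 + 12166 = -842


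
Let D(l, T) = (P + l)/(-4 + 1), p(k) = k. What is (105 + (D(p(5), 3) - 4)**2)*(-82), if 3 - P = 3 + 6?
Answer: -87412/9 ≈ -9712.4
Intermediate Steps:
P = -6 (P = 3 - (3 + 6) = 3 - 1*9 = 3 - 9 = -6)
D(l, T) = 2 - l/3 (D(l, T) = (-6 + l)/(-4 + 1) = (-6 + l)/(-3) = (-6 + l)*(-1/3) = 2 - l/3)
(105 + (D(p(5), 3) - 4)**2)*(-82) = (105 + ((2 - 1/3*5) - 4)**2)*(-82) = (105 + ((2 - 5/3) - 4)**2)*(-82) = (105 + (1/3 - 4)**2)*(-82) = (105 + (-11/3)**2)*(-82) = (105 + 121/9)*(-82) = (1066/9)*(-82) = -87412/9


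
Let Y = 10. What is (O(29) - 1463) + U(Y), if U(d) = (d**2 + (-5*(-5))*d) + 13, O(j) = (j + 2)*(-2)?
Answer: -1162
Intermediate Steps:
O(j) = -4 - 2*j (O(j) = (2 + j)*(-2) = -4 - 2*j)
U(d) = 13 + d**2 + 25*d (U(d) = (d**2 + 25*d) + 13 = 13 + d**2 + 25*d)
(O(29) - 1463) + U(Y) = ((-4 - 2*29) - 1463) + (13 + 10**2 + 25*10) = ((-4 - 58) - 1463) + (13 + 100 + 250) = (-62 - 1463) + 363 = -1525 + 363 = -1162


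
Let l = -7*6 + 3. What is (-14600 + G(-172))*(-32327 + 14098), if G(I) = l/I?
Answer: 45775953869/172 ≈ 2.6614e+8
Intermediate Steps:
l = -39 (l = -42 + 3 = -39)
G(I) = -39/I
(-14600 + G(-172))*(-32327 + 14098) = (-14600 - 39/(-172))*(-32327 + 14098) = (-14600 - 39*(-1/172))*(-18229) = (-14600 + 39/172)*(-18229) = -2511161/172*(-18229) = 45775953869/172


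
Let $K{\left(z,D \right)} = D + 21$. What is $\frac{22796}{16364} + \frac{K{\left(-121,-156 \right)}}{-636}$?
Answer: $\frac{1392283}{867292} \approx 1.6053$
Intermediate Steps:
$K{\left(z,D \right)} = 21 + D$
$\frac{22796}{16364} + \frac{K{\left(-121,-156 \right)}}{-636} = \frac{22796}{16364} + \frac{21 - 156}{-636} = 22796 \cdot \frac{1}{16364} - - \frac{45}{212} = \frac{5699}{4091} + \frac{45}{212} = \frac{1392283}{867292}$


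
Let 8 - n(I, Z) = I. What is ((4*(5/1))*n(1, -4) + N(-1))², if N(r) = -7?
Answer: 17689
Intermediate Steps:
n(I, Z) = 8 - I
((4*(5/1))*n(1, -4) + N(-1))² = ((4*(5/1))*(8 - 1*1) - 7)² = ((4*(5*1))*(8 - 1) - 7)² = ((4*5)*7 - 7)² = (20*7 - 7)² = (140 - 7)² = 133² = 17689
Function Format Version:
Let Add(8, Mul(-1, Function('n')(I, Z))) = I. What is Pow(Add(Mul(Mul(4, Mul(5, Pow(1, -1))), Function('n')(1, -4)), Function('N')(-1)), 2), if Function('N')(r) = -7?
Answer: 17689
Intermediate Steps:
Function('n')(I, Z) = Add(8, Mul(-1, I))
Pow(Add(Mul(Mul(4, Mul(5, Pow(1, -1))), Function('n')(1, -4)), Function('N')(-1)), 2) = Pow(Add(Mul(Mul(4, Mul(5, Pow(1, -1))), Add(8, Mul(-1, 1))), -7), 2) = Pow(Add(Mul(Mul(4, Mul(5, 1)), Add(8, -1)), -7), 2) = Pow(Add(Mul(Mul(4, 5), 7), -7), 2) = Pow(Add(Mul(20, 7), -7), 2) = Pow(Add(140, -7), 2) = Pow(133, 2) = 17689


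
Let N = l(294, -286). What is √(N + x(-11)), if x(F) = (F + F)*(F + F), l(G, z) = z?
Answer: 3*√22 ≈ 14.071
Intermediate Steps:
N = -286
x(F) = 4*F² (x(F) = (2*F)*(2*F) = 4*F²)
√(N + x(-11)) = √(-286 + 4*(-11)²) = √(-286 + 4*121) = √(-286 + 484) = √198 = 3*√22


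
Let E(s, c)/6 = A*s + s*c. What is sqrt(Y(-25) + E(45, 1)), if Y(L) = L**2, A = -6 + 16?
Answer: sqrt(3595) ≈ 59.958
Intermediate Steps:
A = 10
E(s, c) = 60*s + 6*c*s (E(s, c) = 6*(10*s + s*c) = 6*(10*s + c*s) = 60*s + 6*c*s)
sqrt(Y(-25) + E(45, 1)) = sqrt((-25)**2 + 6*45*(10 + 1)) = sqrt(625 + 6*45*11) = sqrt(625 + 2970) = sqrt(3595)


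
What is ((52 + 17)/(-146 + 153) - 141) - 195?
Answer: -2283/7 ≈ -326.14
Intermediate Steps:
((52 + 17)/(-146 + 153) - 141) - 195 = (69/7 - 141) - 195 = -918/7 - 195 = -2283/7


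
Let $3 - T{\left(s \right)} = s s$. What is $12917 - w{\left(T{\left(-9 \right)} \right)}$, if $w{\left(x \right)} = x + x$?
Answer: $13073$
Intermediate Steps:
$T{\left(s \right)} = 3 - s^{2}$ ($T{\left(s \right)} = 3 - s s = 3 - s^{2}$)
$w{\left(x \right)} = 2 x$
$12917 - w{\left(T{\left(-9 \right)} \right)} = 12917 - 2 \left(3 - \left(-9\right)^{2}\right) = 12917 - 2 \left(3 - 81\right) = 12917 - 2 \left(-78\right) = 12917 - -156 = 12917 + 156 = 13073$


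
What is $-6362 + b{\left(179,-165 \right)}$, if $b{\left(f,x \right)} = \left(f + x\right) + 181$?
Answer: $-6167$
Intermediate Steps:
$b{\left(f,x \right)} = 181 + f + x$
$-6362 + b{\left(179,-165 \right)} = -6362 + \left(181 + 179 - 165\right) = -6362 + 195 = -6167$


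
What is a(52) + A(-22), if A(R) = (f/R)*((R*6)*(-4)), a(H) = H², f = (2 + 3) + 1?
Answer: 2560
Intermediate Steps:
f = 6 (f = 5 + 1 = 6)
A(R) = -144 (A(R) = (6/R)*((R*6)*(-4)) = (6/R)*((6*R)*(-4)) = (6/R)*(-24*R) = -144)
a(52) + A(-22) = 52² - 144 = 2704 - 144 = 2560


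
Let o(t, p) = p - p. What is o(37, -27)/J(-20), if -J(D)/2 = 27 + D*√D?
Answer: 0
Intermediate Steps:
J(D) = -54 - 2*D^(3/2) (J(D) = -2*(27 + D*√D) = -2*(27 + D^(3/2)) = -54 - 2*D^(3/2))
o(t, p) = 0
o(37, -27)/J(-20) = 0/(-54 - (-80)*I*√5) = 0/(-54 + 80*I*√5) = 0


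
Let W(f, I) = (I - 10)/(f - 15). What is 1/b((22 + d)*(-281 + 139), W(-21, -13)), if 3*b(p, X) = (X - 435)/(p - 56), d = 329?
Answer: 5388984/15637 ≈ 344.63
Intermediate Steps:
W(f, I) = (-10 + I)/(-15 + f)
b(p, X) = (-435 + X)/(3*(-56 + p)) (b(p, X) = ((X - 435)/(p - 56))/3 = ((-435 + X)/(-56 + p))/3 = (-435 + X)/(3*(-56 + p)))
1/b((22 + d)*(-281 + 139), W(-21, -13)) = 1/((-435 + (-10 - 13)/(-15 - 21))/(3*(-56 + (22 + 329)*(-281 + 139)))) = 1/((-435 - 23/(-36))/(3*(-56 + 351*(-142)))) = 1/((-435 - 1/36*(-23))/(3*(-56 - 49842))) = 1/((1/3)*(-435 + 23/36)/(-49898)) = 1/((1/3)*(-1/49898)*(-15637/36)) = 1/(15637/5388984) = 5388984/15637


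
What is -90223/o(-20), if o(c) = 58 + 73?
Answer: -90223/131 ≈ -688.73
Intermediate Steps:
o(c) = 131
-90223/o(-20) = -90223/131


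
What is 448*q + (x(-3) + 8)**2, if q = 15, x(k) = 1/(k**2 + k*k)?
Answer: 2198305/324 ≈ 6784.9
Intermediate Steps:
x(k) = 1/(2*k**2) (x(k) = 1/(k**2 + k**2) = 1/(2*k**2))
448*q + (x(-3) + 8)**2 = 448*15 + ((1/2)/(-3)**2 + 8)**2 = 6720 + ((1/2)*(1/9) + 8)**2 = 6720 + (1/18 + 8)**2 = 6720 + (145/18)**2 = 6720 + 21025/324 = 2198305/324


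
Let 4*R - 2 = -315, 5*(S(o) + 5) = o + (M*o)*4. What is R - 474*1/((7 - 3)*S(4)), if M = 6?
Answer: -1723/20 ≈ -86.150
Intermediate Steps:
S(o) = -5 + 5*o (S(o) = -5 + (o + (6*o)*4)/5 = -5 + (o + 24*o)/5 = -5 + (25*o)/5 = -5 + 5*o)
R = -313/4 (R = ½ + (¼)*(-315) = ½ - 315/4 = -313/4 ≈ -78.250)
R - 474*1/((7 - 3)*S(4)) = -313/4 - 474*1/((-5 + 5*4)*(7 - 3)) = -313/4 - 474*1/(4*(-5 + 20)) = -313/4 - 474/(4*15) = -313/4 - 474/60 = -313/4 - 474*1/60 = -313/4 - 79/10 = -1723/20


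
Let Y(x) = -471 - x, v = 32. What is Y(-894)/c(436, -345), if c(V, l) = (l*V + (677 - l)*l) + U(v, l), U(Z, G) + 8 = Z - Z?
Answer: -423/503018 ≈ -0.00084092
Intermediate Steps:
U(Z, G) = -8 (U(Z, G) = -8 + (Z - Z) = -8 + 0 = -8)
c(V, l) = -8 + V*l + l*(677 - l) (c(V, l) = (l*V + (677 - l)*l) - 8 = (V*l + l*(677 - l)) - 8 = -8 + V*l + l*(677 - l))
Y(-894)/c(436, -345) = (-471 - 1*(-894))/(-8 - 1*(-345)² + 677*(-345) + 436*(-345)) = (-471 + 894)/(-8 - 1*119025 - 233565 - 150420) = 423/(-8 - 119025 - 233565 - 150420) = 423/(-503018) = 423*(-1/503018) = -423/503018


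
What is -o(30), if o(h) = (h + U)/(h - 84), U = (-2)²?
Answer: 17/27 ≈ 0.62963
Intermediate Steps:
U = 4
o(h) = (4 + h)/(-84 + h) (o(h) = (h + 4)/(h - 84) = (4 + h)/(-84 + h))
-o(30) = -(4 + 30)/(-84 + 30) = -34/(-54) = -(-1)*34/54 = -1*(-17/27) = 17/27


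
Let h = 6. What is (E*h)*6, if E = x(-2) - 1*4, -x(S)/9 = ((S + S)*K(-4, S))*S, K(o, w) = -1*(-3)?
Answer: -7920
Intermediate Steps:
K(o, w) = 3
x(S) = -54*S² (x(S) = -9*(S + S)*3*S = -9*(2*S)*3*S = -9*6*S*S = -54*S²)
E = -220 (E = -54*(-2)² - 1*4 = -54*4 - 4 = -216 - 4 = -220)
(E*h)*6 = -220*6*6 = -1320*6 = -7920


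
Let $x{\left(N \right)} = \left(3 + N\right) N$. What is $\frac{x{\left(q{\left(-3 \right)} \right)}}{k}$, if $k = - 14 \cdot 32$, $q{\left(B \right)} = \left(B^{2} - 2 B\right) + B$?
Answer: $- \frac{45}{112} \approx -0.40179$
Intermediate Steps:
$q{\left(B \right)} = B^{2} - B$
$x{\left(N \right)} = N \left(3 + N\right)$
$k = -448$ ($k = \left(-1\right) 448 = -448$)
$\frac{x{\left(q{\left(-3 \right)} \right)}}{k} = \frac{- 3 \left(-1 - 3\right) \left(3 - 3 \left(-1 - 3\right)\right)}{-448} = \left(-3\right) \left(-4\right) \left(3 - -12\right) \left(- \frac{1}{448}\right) = 12 \left(3 + 12\right) \left(- \frac{1}{448}\right) = 12 \cdot 15 \left(- \frac{1}{448}\right) = 180 \left(- \frac{1}{448}\right) = - \frac{45}{112}$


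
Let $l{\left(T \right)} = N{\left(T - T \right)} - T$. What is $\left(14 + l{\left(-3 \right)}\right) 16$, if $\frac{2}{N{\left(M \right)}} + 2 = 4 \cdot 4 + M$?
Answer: $\frac{1920}{7} \approx 274.29$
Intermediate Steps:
$N{\left(M \right)} = \frac{2}{14 + M}$ ($N{\left(M \right)} = \frac{2}{-2 + \left(4 \cdot 4 + M\right)} = \frac{2}{-2 + \left(16 + M\right)} = \frac{2}{14 + M}$)
$l{\left(T \right)} = \frac{1}{7} - T$ ($l{\left(T \right)} = \frac{2}{14 + \left(T - T\right)} - T = \frac{2}{14 + 0} - T = \frac{2}{14} - T = 2 \cdot \frac{1}{14} - T = \frac{1}{7} - T$)
$\left(14 + l{\left(-3 \right)}\right) 16 = \left(14 + \left(\frac{1}{7} - -3\right)\right) 16 = \left(14 + \left(\frac{1}{7} + 3\right)\right) 16 = \left(14 + \frac{22}{7}\right) 16 = \frac{120}{7} \cdot 16 = \frac{1920}{7}$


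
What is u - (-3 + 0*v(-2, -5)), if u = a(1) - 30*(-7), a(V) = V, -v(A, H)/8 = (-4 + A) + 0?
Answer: 214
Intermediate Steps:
v(A, H) = 32 - 8*A (v(A, H) = -8*((-4 + A) + 0) = -8*(-4 + A) = 32 - 8*A)
u = 211 (u = 1 - 30*(-7) = 1 - 6*(-35) = 1 + 210 = 211)
u - (-3 + 0*v(-2, -5)) = 211 - (-3 + 0*(32 - 8*(-2))) = 211 - (-3 + 0*(32 + 16)) = 211 - (-3 + 0*48) = 211 - (-3 + 0) = 211 - 1*(-3) = 211 + 3 = 214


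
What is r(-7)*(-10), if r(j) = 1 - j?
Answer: -80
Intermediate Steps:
r(-7)*(-10) = (1 - 1*(-7))*(-10) = (1 + 7)*(-10) = 8*(-10) = -80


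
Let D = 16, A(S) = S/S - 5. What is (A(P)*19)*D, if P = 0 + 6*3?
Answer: -1216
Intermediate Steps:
P = 18 (P = 0 + 18 = 18)
A(S) = -4 (A(S) = 1 - 5 = -4)
(A(P)*19)*D = -4*19*16 = -76*16 = -1216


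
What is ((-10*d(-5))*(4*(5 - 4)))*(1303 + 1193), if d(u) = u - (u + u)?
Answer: -499200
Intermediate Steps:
d(u) = -u (d(u) = u - 2*u = -u)
((-10*d(-5))*(4*(5 - 4)))*(1303 + 1193) = ((-(-10)*(-5))*(4*(5 - 4)))*(1303 + 1193) = ((-10*5)*(4*1))*2496 = -50*4*2496 = -200*2496 = -499200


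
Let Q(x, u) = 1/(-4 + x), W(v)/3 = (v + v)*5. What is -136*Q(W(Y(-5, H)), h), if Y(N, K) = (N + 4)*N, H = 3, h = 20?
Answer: -68/73 ≈ -0.93151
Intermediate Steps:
Y(N, K) = N*(4 + N) (Y(N, K) = (4 + N)*N = N*(4 + N))
W(v) = 30*v (W(v) = 3*((v + v)*5) = 3*((2*v)*5) = 3*(10*v) = 30*v)
-136*Q(W(Y(-5, H)), h) = -136/(-4 + 30*(-5*(4 - 5))) = -136/(-4 + 30*(-5*(-1))) = -136/(-4 + 30*5) = -136/(-4 + 150) = -136/146 = -136*1/146 = -68/73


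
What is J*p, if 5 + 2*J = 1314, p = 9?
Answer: 11781/2 ≈ 5890.5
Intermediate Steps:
J = 1309/2 (J = -5/2 + (1/2)*1314 = -5/2 + 657 = 1309/2 ≈ 654.50)
J*p = (1309/2)*9 = 11781/2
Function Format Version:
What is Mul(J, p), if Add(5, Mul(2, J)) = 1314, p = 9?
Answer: Rational(11781, 2) ≈ 5890.5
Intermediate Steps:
J = Rational(1309, 2) (J = Add(Rational(-5, 2), Mul(Rational(1, 2), 1314)) = Add(Rational(-5, 2), 657) = Rational(1309, 2) ≈ 654.50)
Mul(J, p) = Mul(Rational(1309, 2), 9) = Rational(11781, 2)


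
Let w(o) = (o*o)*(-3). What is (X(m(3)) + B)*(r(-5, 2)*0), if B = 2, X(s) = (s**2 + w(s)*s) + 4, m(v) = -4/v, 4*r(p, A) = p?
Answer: 0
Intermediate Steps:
r(p, A) = p/4
w(o) = -3*o**2 (w(o) = o**2*(-3) = -3*o**2)
X(s) = 4 + s**2 - 3*s**3 (X(s) = (s**2 + (-3*s**2)*s) + 4 = (s**2 - 3*s**3) + 4 = 4 + s**2 - 3*s**3)
(X(m(3)) + B)*(r(-5, 2)*0) = ((4 + (-4/3)**2 - 3*(-4/3)**3) + 2)*(((1/4)*(-5))*0) = ((4 + (-4*1/3)**2 - 3*(-4*1/3)**3) + 2)*(-5/4*0) = ((4 + (-4/3)**2 - 3*(-4/3)**3) + 2)*0 = ((4 + 16/9 - 3*(-64/27)) + 2)*0 = ((4 + 16/9 + 64/9) + 2)*0 = (116/9 + 2)*0 = (134/9)*0 = 0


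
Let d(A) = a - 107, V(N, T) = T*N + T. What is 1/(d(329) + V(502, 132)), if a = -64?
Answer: 1/66225 ≈ 1.5100e-5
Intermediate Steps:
V(N, T) = T + N*T (V(N, T) = N*T + T = T + N*T)
d(A) = -171 (d(A) = -64 - 107 = -171)
1/(d(329) + V(502, 132)) = 1/(-171 + 132*(1 + 502)) = 1/(-171 + 132*503) = 1/(-171 + 66396) = 1/66225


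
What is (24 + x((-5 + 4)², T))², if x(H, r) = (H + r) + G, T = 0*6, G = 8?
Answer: 1089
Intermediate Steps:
T = 0
x(H, r) = 8 + H + r (x(H, r) = (H + r) + 8 = 8 + H + r)
(24 + x((-5 + 4)², T))² = (24 + (8 + (-5 + 4)² + 0))² = (24 + (8 + (-1)² + 0))² = (24 + (8 + 1 + 0))² = (24 + 9)² = 33² = 1089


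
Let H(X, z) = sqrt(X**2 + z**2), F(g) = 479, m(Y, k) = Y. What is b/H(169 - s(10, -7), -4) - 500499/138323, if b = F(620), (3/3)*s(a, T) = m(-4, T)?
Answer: -500499/138323 + 479*sqrt(29945)/29945 ≈ -0.85029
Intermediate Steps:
s(a, T) = -4
b = 479
b/H(169 - s(10, -7), -4) - 500499/138323 = 479/(sqrt((169 - 1*(-4))**2 + (-4)**2)) - 500499/138323 = 479/(sqrt((169 + 4)**2 + 16)) - 500499*1/138323 = 479/(sqrt(173**2 + 16)) - 500499/138323 = 479/(sqrt(29929 + 16)) - 500499/138323 = 479/(sqrt(29945)) - 500499/138323 = 479*(sqrt(29945)/29945) - 500499/138323 = 479*sqrt(29945)/29945 - 500499/138323 = -500499/138323 + 479*sqrt(29945)/29945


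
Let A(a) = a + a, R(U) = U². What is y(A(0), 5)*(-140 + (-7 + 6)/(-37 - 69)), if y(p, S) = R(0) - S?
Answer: 74195/106 ≈ 699.95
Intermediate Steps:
A(a) = 2*a
y(p, S) = -S (y(p, S) = 0² - S = 0 - S = -S)
y(A(0), 5)*(-140 + (-7 + 6)/(-37 - 69)) = (-1*5)*(-140 + (-7 + 6)/(-37 - 69)) = -5*(-140 - 1/(-106)) = -5*(-140 - 1*(-1/106)) = -5*(-140 + 1/106) = -5*(-14839/106) = 74195/106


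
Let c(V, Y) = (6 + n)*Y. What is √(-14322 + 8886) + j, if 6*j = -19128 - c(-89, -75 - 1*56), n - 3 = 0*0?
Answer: -5983/2 + 6*I*√151 ≈ -2991.5 + 73.729*I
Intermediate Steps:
n = 3 (n = 3 + 0*0 = 3 + 0 = 3)
c(V, Y) = 9*Y (c(V, Y) = (6 + 3)*Y = 9*Y)
j = -5983/2 (j = (-19128 - 9*(-75 - 1*56))/6 = (-19128 - 9*(-75 - 56))/6 = (-19128 - 9*(-131))/6 = (-19128 - 1*(-1179))/6 = (-19128 + 1179)/6 = (⅙)*(-17949) = -5983/2 ≈ -2991.5)
√(-14322 + 8886) + j = √(-14322 + 8886) - 5983/2 = √(-5436) - 5983/2 = 6*I*√151 - 5983/2 = -5983/2 + 6*I*√151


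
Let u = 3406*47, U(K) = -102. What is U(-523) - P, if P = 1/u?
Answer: -16328365/160082 ≈ -102.00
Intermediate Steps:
u = 160082
P = 1/160082 ≈ 6.2468e-6
U(-523) - P = -102 - 1*1/160082 = -102 - 1/160082 = -16328365/160082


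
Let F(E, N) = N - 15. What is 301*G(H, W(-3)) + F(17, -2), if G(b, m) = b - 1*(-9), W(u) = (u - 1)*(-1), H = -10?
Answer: -318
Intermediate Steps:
W(u) = 1 - u (W(u) = (-1 + u)*(-1) = 1 - u)
G(b, m) = 9 + b (G(b, m) = b + 9 = 9 + b)
F(E, N) = -15 + N
301*G(H, W(-3)) + F(17, -2) = 301*(9 - 10) + (-15 - 2) = 301*(-1) - 17 = -301 - 17 = -318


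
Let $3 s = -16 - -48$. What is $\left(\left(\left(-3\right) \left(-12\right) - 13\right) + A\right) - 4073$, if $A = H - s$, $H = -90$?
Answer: $- \frac{12452}{3} \approx -4150.7$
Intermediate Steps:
$s = \frac{32}{3}$ ($s = \frac{-16 - -48}{3} = \frac{-16 + 48}{3} = \frac{1}{3} \cdot 32 = \frac{32}{3} \approx 10.667$)
$A = - \frac{302}{3}$ ($A = -90 - \frac{32}{3} = - \frac{302}{3} \approx -100.67$)
$\left(\left(\left(-3\right) \left(-12\right) - 13\right) + A\right) - 4073 = \left(\left(\left(-3\right) \left(-12\right) - 13\right) - \frac{302}{3}\right) - 4073 = \left(\left(36 - 13\right) - \frac{302}{3}\right) - 4073 = \left(23 - \frac{302}{3}\right) - 4073 = - \frac{233}{3} - 4073 = - \frac{12452}{3}$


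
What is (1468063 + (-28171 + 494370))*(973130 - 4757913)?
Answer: -7320761935146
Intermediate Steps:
(1468063 + (-28171 + 494370))*(973130 - 4757913) = (1468063 + 466199)*(-3784783) = 1934262*(-3784783) = -7320761935146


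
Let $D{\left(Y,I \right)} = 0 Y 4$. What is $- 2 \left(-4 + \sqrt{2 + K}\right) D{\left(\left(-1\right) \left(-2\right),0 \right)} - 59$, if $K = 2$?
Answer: $-59$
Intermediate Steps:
$D{\left(Y,I \right)} = 0$ ($D{\left(Y,I \right)} = 0 \cdot 4 = 0$)
$- 2 \left(-4 + \sqrt{2 + K}\right) D{\left(\left(-1\right) \left(-2\right),0 \right)} - 59 = - 2 \left(-4 + \sqrt{2 + 2}\right) 0 - 59 = - 2 \left(-4 + \sqrt{4}\right) 0 - 59 = - 2 \left(-4 + 2\right) 0 - 59 = \left(-2\right) \left(-2\right) 0 - 59 = 4 \cdot 0 - 59 = 0 - 59 = -59$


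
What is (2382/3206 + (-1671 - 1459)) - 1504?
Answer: -7427111/1603 ≈ -4633.3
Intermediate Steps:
(2382/3206 + (-1671 - 1459)) - 1504 = (2382*(1/3206) - 3130) - 1504 = (1191/1603 - 3130) - 1504 = -5016199/1603 - 1504 = -7427111/1603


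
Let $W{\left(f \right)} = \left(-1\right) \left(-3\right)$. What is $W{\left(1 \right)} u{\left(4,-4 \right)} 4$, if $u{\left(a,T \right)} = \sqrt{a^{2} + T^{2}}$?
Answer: $48 \sqrt{2} \approx 67.882$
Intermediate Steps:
$W{\left(f \right)} = 3$
$u{\left(a,T \right)} = \sqrt{T^{2} + a^{2}}$
$W{\left(1 \right)} u{\left(4,-4 \right)} 4 = 3 \sqrt{\left(-4\right)^{2} + 4^{2}} \cdot 4 = 3 \sqrt{16 + 16} \cdot 4 = 3 \sqrt{32} \cdot 4 = 3 \cdot 4 \sqrt{2} \cdot 4 = 12 \sqrt{2} \cdot 4 = 48 \sqrt{2}$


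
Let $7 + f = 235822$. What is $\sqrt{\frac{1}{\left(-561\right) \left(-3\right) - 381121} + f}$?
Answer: $\frac{\sqrt{33951039177573422}}{379438} \approx 485.61$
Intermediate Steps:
$f = 235815$ ($f = -7 + 235822 = 235815$)
$\sqrt{\frac{1}{\left(-561\right) \left(-3\right) - 381121} + f} = \sqrt{\frac{1}{\left(-561\right) \left(-3\right) - 381121} + 235815} = \sqrt{\frac{1}{1683 - 381121} + 235815} = \sqrt{\frac{1}{-379438} + 235815} = \sqrt{- \frac{1}{379438} + 235815} = \sqrt{\frac{89477171969}{379438}} = \frac{\sqrt{33951039177573422}}{379438}$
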